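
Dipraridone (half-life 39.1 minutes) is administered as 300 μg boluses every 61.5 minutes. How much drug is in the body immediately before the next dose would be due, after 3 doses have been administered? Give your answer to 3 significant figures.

The 3 doses were given 184.5, 123, 61.5 minutes ago.
Total = 300·(1/2)^(184.5/39.1) + 300·(1/2)^(123/39.1) + 300·(1/2)^(61.5/39.1)
      = 11.394 + 33.896 + 100.84 ≈ 146.13 μg.

146 μg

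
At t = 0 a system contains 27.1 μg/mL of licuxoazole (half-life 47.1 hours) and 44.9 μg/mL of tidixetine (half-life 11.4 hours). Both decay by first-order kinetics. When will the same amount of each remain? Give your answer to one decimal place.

11.0 hours

Set 27.1·(1/2)^(t/47.1) = 44.9·(1/2)^(t/11.4).
Taking log₂: log₂(27.1/44.9) = t·(1/47.1 − 1/11.4).
log₂(0.60356) = -0.72842; 1/47.1 − 1/11.4 = -0.066488.
t = -0.72842 / -0.066488 ≈ 10.956 hours.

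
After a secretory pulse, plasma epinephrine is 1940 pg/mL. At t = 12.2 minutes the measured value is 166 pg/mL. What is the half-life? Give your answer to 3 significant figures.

3.44 minutes

A/A₀ = 166/1940 ≈ 0.085567.
n = log₂(11.687) ≈ 3.5468 half-lives elapsed in 12.2 minutes.
t½ = 12.2/3.5468 ≈ 3.4397 minutes.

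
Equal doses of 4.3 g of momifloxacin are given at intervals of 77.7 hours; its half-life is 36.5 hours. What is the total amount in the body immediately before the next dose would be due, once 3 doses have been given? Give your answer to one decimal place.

The 3 doses were given 233.1, 155.4, 77.7 hours ago.
Total = 4.3·(1/2)^(233.1/36.5) + 4.3·(1/2)^(155.4/36.5) + 4.3·(1/2)^(77.7/36.5)
      = 0.051404 + 0.22481 + 0.98321 ≈ 1.2594 g.

1.3 g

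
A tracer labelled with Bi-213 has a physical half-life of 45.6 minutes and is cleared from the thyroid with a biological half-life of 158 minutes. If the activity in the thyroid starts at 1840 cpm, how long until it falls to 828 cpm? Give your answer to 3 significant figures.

40.8 minutes

1/t_eff = 1/t_phys + 1/t_biol = 1/45.6 + 1/158 = 0.028259 per minute.
t_eff = 45.6 × 158 / (45.6 + 158) ≈ 35.387 minutes.
n = log₂(1840/828) ≈ 1.152; t = 1.152 × 35.387 ≈ 40.766 minutes.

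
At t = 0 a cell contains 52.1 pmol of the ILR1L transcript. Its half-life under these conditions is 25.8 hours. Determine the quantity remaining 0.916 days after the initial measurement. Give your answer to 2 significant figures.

29 pmol

Convert the elapsed time: 0.916 days = 21.984 hours.
Number of half-lives: n = 21.984/25.8 ≈ 0.85209.
Remaining = 52.1 × (1/2)^0.85209 = 52.1 × 0.55398 ≈ 28.862 pmol.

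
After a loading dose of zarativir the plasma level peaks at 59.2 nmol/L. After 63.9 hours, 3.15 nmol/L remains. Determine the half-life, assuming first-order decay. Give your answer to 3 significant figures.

15.1 hours

A/A₀ = 3.15/59.2 ≈ 0.053209.
n = log₂(18.794) ≈ 4.2322 half-lives elapsed in 63.9 hours.
t½ = 63.9/4.2322 ≈ 15.099 hours.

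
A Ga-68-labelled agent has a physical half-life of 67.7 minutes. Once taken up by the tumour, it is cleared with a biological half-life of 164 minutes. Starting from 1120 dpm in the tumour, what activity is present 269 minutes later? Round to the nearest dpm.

23 dpm

1/t_eff = 1/t_phys + 1/t_biol = 1/67.7 + 1/164 = 0.020869 per minute.
t_eff = 67.7 × 164 / (67.7 + 164) ≈ 47.919 minutes.
Remaining = 1120 × (1/2)^(269/47.919) = 1120 × (1/2)^5.6137 ≈ 22.874 dpm.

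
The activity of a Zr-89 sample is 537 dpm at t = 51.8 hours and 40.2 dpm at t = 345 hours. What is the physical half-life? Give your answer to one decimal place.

78.4 hours

Over Δt = 345 − 51.8 = 293.2 hours, the level fell by a factor of 537/40.2 ≈ 13.358.
n = log₂(13.358) ≈ 3.7397 half-lives, so t½ = 293.2/3.7397 ≈ 78.403 hours.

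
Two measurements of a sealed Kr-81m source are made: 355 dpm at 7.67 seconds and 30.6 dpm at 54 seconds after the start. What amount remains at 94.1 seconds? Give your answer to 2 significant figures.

Over Δt = 54 − 7.67 = 46.33 seconds, the level fell by a factor of 355/30.6 ≈ 11.601.
n = log₂(11.601) ≈ 3.5362 half-lives, so t½ = 46.33/3.5362 ≈ 13.102 seconds.
From t = 54 to t = 94.1: 30.6 × (1/2)^((94.1−54)/13.102) ≈ 3.6674 dpm.

3.7 dpm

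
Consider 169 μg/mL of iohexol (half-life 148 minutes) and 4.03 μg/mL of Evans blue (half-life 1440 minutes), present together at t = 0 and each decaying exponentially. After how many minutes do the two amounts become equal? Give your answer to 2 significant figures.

Set 169·(1/2)^(t/148) = 4.03·(1/2)^(t/1440).
Taking log₂: log₂(169/4.03) = t·(1/148 − 1/1440).
log₂(41.935) = 5.3901; 1/148 − 1/1440 = 0.0060623.
t = 5.3901 / 0.0060623 ≈ 889.12 minutes.

890 minutes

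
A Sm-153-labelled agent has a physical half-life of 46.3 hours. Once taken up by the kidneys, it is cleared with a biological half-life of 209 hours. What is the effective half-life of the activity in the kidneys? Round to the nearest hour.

38 hours

1/t_eff = 1/t_phys + 1/t_biol = 1/46.3 + 1/209 = 0.026383 per hour.
t_eff = 46.3 × 209 / (46.3 + 209) ≈ 37.903 hours.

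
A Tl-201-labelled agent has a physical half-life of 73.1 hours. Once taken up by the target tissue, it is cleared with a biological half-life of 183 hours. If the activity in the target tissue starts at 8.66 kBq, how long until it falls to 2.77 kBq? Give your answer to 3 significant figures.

1/t_eff = 1/t_phys + 1/t_biol = 1/73.1 + 1/183 = 0.019144 per hour.
t_eff = 73.1 × 183 / (73.1 + 183) ≈ 52.235 hours.
n = log₂(8.66/2.77) ≈ 1.6445; t = 1.6445 × 52.235 ≈ 85.899 hours.

85.9 hours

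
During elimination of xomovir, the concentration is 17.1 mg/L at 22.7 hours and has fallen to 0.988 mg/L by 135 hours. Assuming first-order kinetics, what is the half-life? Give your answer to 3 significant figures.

27.3 hours

Over Δt = 135 − 22.7 = 112.3 hours, the level fell by a factor of 17.1/0.988 ≈ 17.308.
n = log₂(17.308) ≈ 4.1133 half-lives, so t½ = 112.3/4.1133 ≈ 27.301 hours.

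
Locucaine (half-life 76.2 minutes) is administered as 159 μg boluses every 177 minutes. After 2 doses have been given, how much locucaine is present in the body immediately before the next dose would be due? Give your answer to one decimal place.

The 2 doses were given 354, 177 minutes ago.
Total = 159·(1/2)^(354/76.2) + 159·(1/2)^(177/76.2)
      = 6.352 + 31.78 ≈ 38.132 μg.

38.1 μg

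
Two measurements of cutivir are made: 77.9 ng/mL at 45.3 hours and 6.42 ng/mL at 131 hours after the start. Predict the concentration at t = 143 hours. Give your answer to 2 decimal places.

4.53 ng/mL

Over Δt = 131 − 45.3 = 85.7 hours, the level fell by a factor of 77.9/6.42 ≈ 12.134.
n = log₂(12.134) ≈ 3.601 half-lives, so t½ = 85.7/3.601 ≈ 23.799 hours.
From t = 131 to t = 143: 6.42 × (1/2)^((143−131)/23.799) ≈ 4.5264 ng/mL.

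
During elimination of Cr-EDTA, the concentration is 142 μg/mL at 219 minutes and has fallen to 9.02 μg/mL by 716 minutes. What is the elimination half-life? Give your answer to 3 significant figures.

Over Δt = 716 − 219 = 497 minutes, the level fell by a factor of 142/9.02 ≈ 15.743.
n = log₂(15.743) ≈ 3.9766 half-lives, so t½ = 497/3.9766 ≈ 124.98 minutes.

125 minutes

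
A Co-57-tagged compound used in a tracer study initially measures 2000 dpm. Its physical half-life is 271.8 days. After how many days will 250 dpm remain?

815.4 days

250/2000 = 1/8, so 3 half-lives have elapsed.
t = 3 × 271.8 = 815.4 days.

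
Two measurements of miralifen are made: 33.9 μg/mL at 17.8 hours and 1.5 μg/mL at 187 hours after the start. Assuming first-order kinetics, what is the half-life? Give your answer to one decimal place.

37.6 hours

Over Δt = 187 − 17.8 = 169.2 hours, the level fell by a factor of 33.9/1.5 ≈ 22.6.
n = log₂(22.6) ≈ 4.4983 half-lives, so t½ = 169.2/4.4983 ≈ 37.615 hours.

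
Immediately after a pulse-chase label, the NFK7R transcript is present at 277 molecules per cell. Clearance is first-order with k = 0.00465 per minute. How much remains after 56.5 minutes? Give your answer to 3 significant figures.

213 molecules per cell

t½ = ln 2 / k = 0.69315 / 0.00465 ≈ 149.06 minutes.
Number of half-lives: n = 56.5/149.06 ≈ 0.37903.
Remaining = 277 × (1/2)^0.37903 = 277 × 0.76895 ≈ 213 molecules per cell.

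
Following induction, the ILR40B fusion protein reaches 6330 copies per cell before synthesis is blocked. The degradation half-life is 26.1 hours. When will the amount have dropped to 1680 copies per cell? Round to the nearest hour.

50 hours

Fraction remaining = 1680/6330 ≈ 0.2654.
n = log₂(6330/1680) = ln(3.7679)/ln 2 ≈ 1.9137 half-lives.
t = n × t½ = 1.9137 × 26.1 ≈ 49.949 hours.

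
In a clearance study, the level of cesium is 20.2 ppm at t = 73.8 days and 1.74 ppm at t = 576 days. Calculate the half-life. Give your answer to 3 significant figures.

Over Δt = 576 − 73.8 = 502.2 days, the level fell by a factor of 20.2/1.74 ≈ 11.609.
n = log₂(11.609) ≈ 3.5372 half-lives, so t½ = 502.2/3.5372 ≈ 141.98 days.

142 days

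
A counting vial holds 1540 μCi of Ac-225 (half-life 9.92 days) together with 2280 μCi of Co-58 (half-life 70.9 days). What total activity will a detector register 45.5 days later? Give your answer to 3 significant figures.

1530 μCi

Ac-225: 1540 × (1/2)^(45.5/9.92) = 1540 × (1/2)^4.5867 ≈ 64.09 μCi.
Co-58: 2280 × (1/2)^(45.5/70.9) = 2280 × (1/2)^0.64175 ≈ 1461.3 μCi.
Total = 64.09 + 1461.3 ≈ 1525.4 μCi.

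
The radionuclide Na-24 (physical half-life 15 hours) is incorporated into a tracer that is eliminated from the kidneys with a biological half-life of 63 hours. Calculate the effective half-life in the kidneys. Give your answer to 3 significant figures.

1/t_eff = 1/t_phys + 1/t_biol = 1/15 + 1/63 = 0.08254 per hour.
t_eff = 15 × 63 / (15 + 63) ≈ 12.115 hours.

12.1 hours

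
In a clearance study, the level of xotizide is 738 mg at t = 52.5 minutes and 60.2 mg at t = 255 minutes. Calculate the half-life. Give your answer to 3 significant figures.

56.0 minutes

Over Δt = 255 − 52.5 = 202.5 minutes, the level fell by a factor of 738/60.2 ≈ 12.259.
n = log₂(12.259) ≈ 3.6158 half-lives, so t½ = 202.5/3.6158 ≈ 56.004 minutes.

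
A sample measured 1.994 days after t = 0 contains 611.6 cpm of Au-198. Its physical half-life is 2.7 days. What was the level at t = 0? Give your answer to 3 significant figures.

1020 cpm

Number of half-lives elapsed: n = 1.994/2.7 ≈ 0.73852.
A₀ = A × 2^n = 611.6 × 2^0.73852 = 611.6 × 1.6685 ≈ 1020.4 cpm.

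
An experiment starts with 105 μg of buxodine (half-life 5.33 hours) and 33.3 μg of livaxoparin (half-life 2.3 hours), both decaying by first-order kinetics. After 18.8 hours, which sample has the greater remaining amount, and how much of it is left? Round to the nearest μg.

buxodine: 105 × (1/2)^3.5272 ≈ 9.1074 μg.
livaxoparin: 33.3 × (1/2)^8.1739 ≈ 0.11531 μg.
Buxodine has more remaining, at ≈ 9.1074 μg.

buxodine, 9 μg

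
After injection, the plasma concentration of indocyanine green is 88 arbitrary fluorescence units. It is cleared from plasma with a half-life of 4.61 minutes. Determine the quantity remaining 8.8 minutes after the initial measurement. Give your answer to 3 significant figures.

Number of half-lives: n = 8.8/4.61 ≈ 1.9089.
Remaining = 88 × (1/2)^1.9089 = 88 × 0.2663 ≈ 23.434 arbitrary fluorescence units.

23.4 arbitrary fluorescence units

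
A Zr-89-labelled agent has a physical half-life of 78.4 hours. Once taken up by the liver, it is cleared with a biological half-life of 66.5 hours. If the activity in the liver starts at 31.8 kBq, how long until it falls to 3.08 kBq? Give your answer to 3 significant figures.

1/t_eff = 1/t_phys + 1/t_biol = 1/78.4 + 1/66.5 = 0.027793 per hour.
t_eff = 78.4 × 66.5 / (78.4 + 66.5) ≈ 35.981 hours.
n = log₂(31.8/3.08) ≈ 3.368; t = 3.368 × 35.981 ≈ 121.18 hours.

121 hours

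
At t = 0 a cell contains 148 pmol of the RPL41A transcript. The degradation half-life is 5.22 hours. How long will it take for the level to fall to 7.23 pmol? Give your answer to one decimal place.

22.7 hours

Fraction remaining = 7.23/148 ≈ 0.048851.
n = log₂(148/7.23) = ln(20.47)/ln 2 ≈ 4.3555 half-lives.
t = n × t½ = 4.3555 × 5.22 ≈ 22.735 hours.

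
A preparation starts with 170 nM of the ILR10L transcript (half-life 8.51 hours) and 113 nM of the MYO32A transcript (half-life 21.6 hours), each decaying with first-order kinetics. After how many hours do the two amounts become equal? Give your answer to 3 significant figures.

8.27 hours

Set 170·(1/2)^(t/8.51) = 113·(1/2)^(t/21.6).
Taking log₂: log₂(170/113) = t·(1/8.51 − 1/21.6).
log₂(1.5044) = 0.58921; 1/8.51 − 1/21.6 = 0.071213.
t = 0.58921 / 0.071213 ≈ 8.274 hours.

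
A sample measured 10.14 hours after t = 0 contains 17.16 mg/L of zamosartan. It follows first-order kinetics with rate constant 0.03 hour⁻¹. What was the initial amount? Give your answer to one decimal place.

t½ = ln 2 / k = 0.69315 / 0.03 ≈ 23.105 hours.
Number of half-lives elapsed: n = 10.14/23.105 ≈ 0.43887.
A₀ = A × 2^n = 17.16 × 2^0.43887 = 17.16 × 1.3555 ≈ 23.261 mg/L.

23.3 mg/L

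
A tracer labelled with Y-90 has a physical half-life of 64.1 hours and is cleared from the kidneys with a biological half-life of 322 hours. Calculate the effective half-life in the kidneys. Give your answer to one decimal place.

1/t_eff = 1/t_phys + 1/t_biol = 1/64.1 + 1/322 = 0.018706 per hour.
t_eff = 64.1 × 322 / (64.1 + 322) ≈ 53.458 hours.

53.5 hours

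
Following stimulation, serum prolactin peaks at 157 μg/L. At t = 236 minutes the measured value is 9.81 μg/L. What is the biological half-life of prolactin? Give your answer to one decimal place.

59.0 minutes

A/A₀ = 9.81/157 ≈ 0.062484.
n = log₂(16.004) ≈ 4.0004 half-lives elapsed in 236 minutes.
t½ = 236/4.0004 ≈ 58.995 minutes.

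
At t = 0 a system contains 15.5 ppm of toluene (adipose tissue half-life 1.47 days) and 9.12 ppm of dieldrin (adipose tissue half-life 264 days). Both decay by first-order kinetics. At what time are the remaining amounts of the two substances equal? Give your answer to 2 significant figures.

1.1 days

Set 15.5·(1/2)^(t/1.47) = 9.12·(1/2)^(t/264).
Taking log₂: log₂(15.5/9.12) = t·(1/1.47 − 1/264).
log₂(1.6996) = 0.76516; 1/1.47 − 1/264 = 0.67648.
t = 0.76516 / 0.67648 ≈ 1.1311 days.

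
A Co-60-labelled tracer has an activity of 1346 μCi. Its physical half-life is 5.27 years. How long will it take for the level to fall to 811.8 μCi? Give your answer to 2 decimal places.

3.84 years

Fraction remaining = 811.8/1346 ≈ 0.60312.
n = log₂(1346/811.8) = ln(1.658)/ln 2 ≈ 0.72948 half-lives.
t = n × t½ = 0.72948 × 5.27 ≈ 3.8444 years.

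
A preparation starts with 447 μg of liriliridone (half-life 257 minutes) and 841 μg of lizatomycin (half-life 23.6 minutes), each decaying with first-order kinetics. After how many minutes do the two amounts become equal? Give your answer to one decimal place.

23.7 minutes

Set 447·(1/2)^(t/257) = 841·(1/2)^(t/23.6).
Taking log₂: log₂(447/841) = t·(1/257 − 1/23.6).
log₂(0.53151) = -0.91183; 1/257 − 1/23.6 = -0.038482.
t = -0.91183 / -0.038482 ≈ 23.695 minutes.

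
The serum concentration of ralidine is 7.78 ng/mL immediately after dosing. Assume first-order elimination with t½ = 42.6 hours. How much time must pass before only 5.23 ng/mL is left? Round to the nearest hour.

Fraction remaining = 5.23/7.78 ≈ 0.67224.
n = log₂(7.78/5.23) = ln(1.4876)/ln 2 ≈ 0.57296 half-lives.
t = n × t½ = 0.57296 × 42.6 ≈ 24.408 hours.

24 hours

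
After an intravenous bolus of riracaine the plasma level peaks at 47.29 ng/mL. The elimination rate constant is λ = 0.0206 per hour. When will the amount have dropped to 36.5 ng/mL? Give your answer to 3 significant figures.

12.6 hours

t½ = ln 2 / λ = 0.69315 / 0.0206 ≈ 33.648 hours.
Fraction remaining = 36.5/47.29 ≈ 0.77183.
n = log₂(47.29/36.5) = ln(1.2956)/ln 2 ≈ 0.37364 half-lives.
t = n × t½ = 0.37364 × 33.648 ≈ 12.572 hours.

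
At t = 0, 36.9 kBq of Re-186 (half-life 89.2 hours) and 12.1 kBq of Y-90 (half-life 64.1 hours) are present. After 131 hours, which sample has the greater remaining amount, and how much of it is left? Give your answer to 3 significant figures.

Re-186: 36.9 × (1/2)^1.4686 ≈ 13.333 kBq.
Y-90: 12.1 × (1/2)^2.0437 ≈ 2.9348 kBq.
Re-186 has more remaining, at ≈ 13.333 kBq.

Re-186, 13.3 kBq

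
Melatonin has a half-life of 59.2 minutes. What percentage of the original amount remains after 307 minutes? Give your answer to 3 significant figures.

2.75%

n = 307/59.2 ≈ 5.1858 half-lives.
Fraction remaining = (1/2)^5.1858 ≈ 0.027474, i.e. 2.7474%.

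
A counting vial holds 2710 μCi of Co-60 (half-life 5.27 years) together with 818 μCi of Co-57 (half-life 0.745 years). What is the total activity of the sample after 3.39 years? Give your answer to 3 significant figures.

1770 μCi

Co-60: 2710 × (1/2)^(3.39/5.27) = 2710 × (1/2)^0.64326 ≈ 1735.1 μCi.
Co-57: 818 × (1/2)^(3.39/0.745) = 818 × (1/2)^4.5503 ≈ 34.911 μCi.
Total = 1735.1 + 34.911 ≈ 1770 μCi.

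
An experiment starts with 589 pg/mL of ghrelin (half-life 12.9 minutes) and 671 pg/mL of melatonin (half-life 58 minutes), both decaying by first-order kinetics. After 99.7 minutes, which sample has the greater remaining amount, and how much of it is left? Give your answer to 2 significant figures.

melatonin, 200 pg/mL

ghrelin: 589 × (1/2)^7.7287 ≈ 2.7768 pg/mL.
melatonin: 671 × (1/2)^1.719 ≈ 203.83 pg/mL.
Melatonin has more remaining, at ≈ 203.83 pg/mL.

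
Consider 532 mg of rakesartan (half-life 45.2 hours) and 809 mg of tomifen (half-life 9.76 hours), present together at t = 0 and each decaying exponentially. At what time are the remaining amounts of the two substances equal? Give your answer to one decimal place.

Set 532·(1/2)^(t/45.2) = 809·(1/2)^(t/9.76).
Taking log₂: log₂(532/809) = t·(1/45.2 − 1/9.76).
log₂(0.6576) = -0.60471; 1/45.2 − 1/9.76 = -0.080335.
t = -0.60471 / -0.080335 ≈ 7.5274 hours.

7.5 hours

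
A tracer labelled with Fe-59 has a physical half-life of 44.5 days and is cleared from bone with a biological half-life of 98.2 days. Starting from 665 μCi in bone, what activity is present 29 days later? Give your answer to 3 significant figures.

1/t_eff = 1/t_phys + 1/t_biol = 1/44.5 + 1/98.2 = 0.032655 per day.
t_eff = 44.5 × 98.2 / (44.5 + 98.2) ≈ 30.623 days.
Remaining = 665 × (1/2)^(29/30.623) = 665 × (1/2)^0.947 ≈ 344.94 μCi.

345 μCi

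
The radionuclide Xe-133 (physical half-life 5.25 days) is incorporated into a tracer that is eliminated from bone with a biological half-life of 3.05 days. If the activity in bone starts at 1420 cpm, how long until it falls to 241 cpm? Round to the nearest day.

5 days

1/t_eff = 1/t_phys + 1/t_biol = 1/5.25 + 1/3.05 = 0.51835 per day.
t_eff = 5.25 × 3.05 / (5.25 + 3.05) ≈ 1.9292 days.
n = log₂(1420/241) ≈ 2.5588; t = 2.5588 × 1.9292 ≈ 4.9365 days.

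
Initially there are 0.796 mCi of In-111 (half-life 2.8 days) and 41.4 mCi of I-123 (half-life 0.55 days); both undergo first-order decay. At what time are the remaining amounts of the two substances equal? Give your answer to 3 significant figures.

Set 0.796·(1/2)^(t/2.8) = 41.4·(1/2)^(t/0.55).
Taking log₂: log₂(0.796/41.4) = t·(1/2.8 − 1/0.55).
log₂(0.019227) = -5.7007; 1/2.8 − 1/0.55 = -1.461.
t = -5.7007 / -1.461 ≈ 3.9018 days.

3.90 days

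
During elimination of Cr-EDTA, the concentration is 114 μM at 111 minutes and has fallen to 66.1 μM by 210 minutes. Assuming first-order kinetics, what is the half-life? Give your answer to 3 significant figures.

Over Δt = 210 − 111 = 99 minutes, the level fell by a factor of 114/66.1 ≈ 1.7247.
n = log₂(1.7247) ≈ 0.78631 half-lives, so t½ = 99/0.78631 ≈ 125.9 minutes.

126 minutes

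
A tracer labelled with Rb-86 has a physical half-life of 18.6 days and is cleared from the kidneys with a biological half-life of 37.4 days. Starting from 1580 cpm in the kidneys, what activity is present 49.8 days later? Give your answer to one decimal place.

98.1 cpm

1/t_eff = 1/t_phys + 1/t_biol = 1/18.6 + 1/37.4 = 0.080501 per day.
t_eff = 18.6 × 37.4 / (18.6 + 37.4) ≈ 12.422 days.
Remaining = 1580 × (1/2)^(49.8/12.422) = 1580 × (1/2)^4.009 ≈ 98.138 cpm.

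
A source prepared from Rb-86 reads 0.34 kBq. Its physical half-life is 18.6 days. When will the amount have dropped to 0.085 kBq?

0.085/0.34 = 1/4, so 2 half-lives have elapsed.
t = 2 × 18.6 = 37.2 days.

37.2 days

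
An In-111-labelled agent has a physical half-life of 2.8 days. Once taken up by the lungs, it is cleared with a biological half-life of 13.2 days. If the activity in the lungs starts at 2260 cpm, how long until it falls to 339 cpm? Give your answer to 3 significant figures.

6.32 days

1/t_eff = 1/t_phys + 1/t_biol = 1/2.8 + 1/13.2 = 0.4329 per day.
t_eff = 2.8 × 13.2 / (2.8 + 13.2) ≈ 2.31 days.
n = log₂(2260/339) ≈ 2.737; t = 2.737 × 2.31 ≈ 6.3224 days.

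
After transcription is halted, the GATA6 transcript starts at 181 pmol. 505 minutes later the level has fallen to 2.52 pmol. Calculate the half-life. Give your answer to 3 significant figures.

A/A₀ = 2.52/181 ≈ 0.013923.
n = log₂(71.825) ≈ 6.1664 half-lives elapsed in 505 minutes.
t½ = 505/6.1664 ≈ 81.895 minutes.

81.9 minutes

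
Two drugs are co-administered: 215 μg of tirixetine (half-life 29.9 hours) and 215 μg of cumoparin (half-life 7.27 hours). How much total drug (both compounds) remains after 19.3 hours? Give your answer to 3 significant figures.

tirixetine: 215 × (1/2)^(19.3/29.9) = 215 × (1/2)^0.64548 ≈ 137.44 μg.
cumoparin: 215 × (1/2)^(19.3/7.27) = 215 × (1/2)^2.6547 ≈ 34.141 μg.
Total = 137.44 + 34.141 ≈ 171.59 μg.

172 μg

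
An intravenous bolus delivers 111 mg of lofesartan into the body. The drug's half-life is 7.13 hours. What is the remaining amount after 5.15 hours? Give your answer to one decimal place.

Number of half-lives: n = 5.15/7.13 ≈ 0.7223.
Remaining = 111 × (1/2)^0.7223 = 111 × 0.60613 ≈ 67.28 mg.

67.3 mg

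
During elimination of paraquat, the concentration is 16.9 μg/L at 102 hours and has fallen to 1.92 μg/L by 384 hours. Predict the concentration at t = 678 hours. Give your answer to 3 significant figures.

0.199 μg/L

Over Δt = 384 − 102 = 282 hours, the level fell by a factor of 16.9/1.92 ≈ 8.8021.
n = log₂(8.8021) ≈ 3.1378 half-lives, so t½ = 282/3.1378 ≈ 89.871 hours.
From t = 384 to t = 678: 1.92 × (1/2)^((678−384)/89.871) ≈ 0.19885 μg/L.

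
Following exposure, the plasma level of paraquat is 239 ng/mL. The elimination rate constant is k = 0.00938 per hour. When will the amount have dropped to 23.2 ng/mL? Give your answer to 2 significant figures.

t½ = ln 2 / k = 0.69315 / 0.00938 ≈ 73.896 hours.
Fraction remaining = 23.2/239 ≈ 0.097071.
n = log₂(239/23.2) = ln(10.302)/ln 2 ≈ 3.3648 half-lives.
t = n × t½ = 3.3648 × 73.896 ≈ 248.65 hours.

250 hours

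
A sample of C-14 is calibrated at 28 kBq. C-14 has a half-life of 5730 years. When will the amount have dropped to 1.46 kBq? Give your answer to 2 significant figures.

Fraction remaining = 1.46/28 ≈ 0.052143.
n = log₂(28/1.46) = ln(19.178)/ln 2 ≈ 4.2614 half-lives.
t = n × t½ = 4.2614 × 5730 ≈ 24418 years.

24000 years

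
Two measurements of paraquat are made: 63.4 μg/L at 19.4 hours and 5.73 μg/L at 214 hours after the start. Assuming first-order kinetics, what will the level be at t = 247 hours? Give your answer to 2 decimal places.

Over Δt = 214 − 19.4 = 194.6 hours, the level fell by a factor of 63.4/5.73 ≈ 11.065.
n = log₂(11.065) ≈ 3.4679 half-lives, so t½ = 194.6/3.4679 ≈ 56.115 hours.
From t = 214 to t = 247: 5.73 × (1/2)^((247−214)/56.115) ≈ 3.8118 μg/L.

3.81 μg/L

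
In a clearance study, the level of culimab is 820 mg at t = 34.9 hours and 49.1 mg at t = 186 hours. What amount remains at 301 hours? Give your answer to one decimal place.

5.8 mg

Over Δt = 186 − 34.9 = 151.1 hours, the level fell by a factor of 820/49.1 ≈ 16.701.
n = log₂(16.701) ≈ 4.0618 half-lives, so t½ = 151.1/4.0618 ≈ 37.2 hours.
From t = 186 to t = 301: 49.1 × (1/2)^((301−186)/37.2) ≈ 5.7607 mg.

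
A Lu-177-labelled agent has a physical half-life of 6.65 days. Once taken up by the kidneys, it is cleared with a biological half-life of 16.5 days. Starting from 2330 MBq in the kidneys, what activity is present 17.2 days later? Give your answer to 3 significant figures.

188 MBq

1/t_eff = 1/t_phys + 1/t_biol = 1/6.65 + 1/16.5 = 0.21098 per day.
t_eff = 6.65 × 16.5 / (6.65 + 16.5) ≈ 4.7397 days.
Remaining = 2330 × (1/2)^(17.2/4.7397) = 2330 × (1/2)^3.6289 ≈ 188.34 MBq.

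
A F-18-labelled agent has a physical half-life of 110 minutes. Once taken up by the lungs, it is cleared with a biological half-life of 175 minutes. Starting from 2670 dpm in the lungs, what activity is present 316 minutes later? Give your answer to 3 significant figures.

104 dpm

1/t_eff = 1/t_phys + 1/t_biol = 1/110 + 1/175 = 0.014805 per minute.
t_eff = 110 × 175 / (110 + 175) ≈ 67.544 minutes.
Remaining = 2670 × (1/2)^(316/67.544) = 2670 × (1/2)^4.6784 ≈ 104.27 dpm.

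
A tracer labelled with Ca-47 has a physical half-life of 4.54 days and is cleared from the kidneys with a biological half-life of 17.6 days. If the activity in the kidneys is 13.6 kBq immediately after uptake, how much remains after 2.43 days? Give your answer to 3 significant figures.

8.53 kBq

1/t_eff = 1/t_phys + 1/t_biol = 1/4.54 + 1/17.6 = 0.27708 per day.
t_eff = 4.54 × 17.6 / (4.54 + 17.6) ≈ 3.609 days.
Remaining = 13.6 × (1/2)^(2.43/3.609) = 13.6 × (1/2)^0.67331 ≈ 8.5281 kBq.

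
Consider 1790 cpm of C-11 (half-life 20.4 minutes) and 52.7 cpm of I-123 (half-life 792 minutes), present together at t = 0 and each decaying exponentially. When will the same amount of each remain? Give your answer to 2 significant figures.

Set 1790·(1/2)^(t/20.4) = 52.7·(1/2)^(t/792).
Taking log₂: log₂(1790/52.7) = t·(1/20.4 − 1/792).
log₂(33.966) = 5.086; 1/20.4 − 1/792 = 0.047757.
t = 5.086 / 0.047757 ≈ 106.5 minutes.

110 minutes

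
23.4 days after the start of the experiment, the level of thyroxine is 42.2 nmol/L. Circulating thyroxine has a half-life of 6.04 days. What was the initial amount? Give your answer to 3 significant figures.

Number of half-lives elapsed: n = 23.4/6.04 ≈ 3.8742.
A₀ = A × 2^n = 42.2 × 2^3.8742 = 42.2 × 14.664 ≈ 618.81 nmol/L.

619 nmol/L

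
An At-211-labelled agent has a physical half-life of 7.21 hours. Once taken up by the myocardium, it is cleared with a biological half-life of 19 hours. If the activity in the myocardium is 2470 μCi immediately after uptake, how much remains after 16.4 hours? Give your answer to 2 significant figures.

280 μCi

1/t_eff = 1/t_phys + 1/t_biol = 1/7.21 + 1/19 = 0.19133 per hour.
t_eff = 7.21 × 19 / (7.21 + 19) ≈ 5.2266 hours.
Remaining = 2470 × (1/2)^(16.4/5.2266) = 2470 × (1/2)^3.1378 ≈ 280.63 μCi.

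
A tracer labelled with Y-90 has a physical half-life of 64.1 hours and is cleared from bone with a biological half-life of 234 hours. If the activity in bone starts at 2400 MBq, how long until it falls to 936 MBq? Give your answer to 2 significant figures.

1/t_eff = 1/t_phys + 1/t_biol = 1/64.1 + 1/234 = 0.019874 per hour.
t_eff = 64.1 × 234 / (64.1 + 234) ≈ 50.317 hours.
n = log₂(2400/936) ≈ 1.3585; t = 1.3585 × 50.317 ≈ 68.353 hours.

68 hours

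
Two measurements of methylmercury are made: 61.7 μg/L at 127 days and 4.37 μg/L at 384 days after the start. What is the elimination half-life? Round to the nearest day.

67 days

Over Δt = 384 − 127 = 257 days, the level fell by a factor of 61.7/4.37 ≈ 14.119.
n = log₂(14.119) ≈ 3.8196 half-lives, so t½ = 257/3.8196 ≈ 67.285 days.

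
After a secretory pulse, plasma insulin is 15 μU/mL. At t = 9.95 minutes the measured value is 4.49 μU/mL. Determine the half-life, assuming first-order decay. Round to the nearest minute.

6 minutes

A/A₀ = 4.49/15 ≈ 0.29933.
n = log₂(3.3408) ≈ 1.7402 half-lives elapsed in 9.95 minutes.
t½ = 9.95/1.7402 ≈ 5.7178 minutes.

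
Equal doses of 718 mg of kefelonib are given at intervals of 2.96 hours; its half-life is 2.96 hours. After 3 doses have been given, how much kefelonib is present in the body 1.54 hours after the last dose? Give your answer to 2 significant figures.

The 3 doses were given 7.46, 4.5, 1.54 hours ago.
Total = 718·(1/2)^(7.46/2.96) + 718·(1/2)^(4.5/2.96) + 718·(1/2)^(1.54/2.96)
      = 125.15 + 250.31 + 500.62 ≈ 876.08 mg.

880 mg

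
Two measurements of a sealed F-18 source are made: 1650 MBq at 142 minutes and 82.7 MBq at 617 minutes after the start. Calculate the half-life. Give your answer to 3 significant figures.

Over Δt = 617 − 142 = 475 minutes, the level fell by a factor of 1650/82.7 ≈ 19.952.
n = log₂(19.952) ≈ 4.3184 half-lives, so t½ = 475/4.3184 ≈ 109.99 minutes.

110 minutes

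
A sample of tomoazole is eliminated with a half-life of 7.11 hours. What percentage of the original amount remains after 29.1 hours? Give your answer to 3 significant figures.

5.86%

n = 29.1/7.11 ≈ 4.0928 half-lives.
Fraction remaining = (1/2)^4.0928 ≈ 0.058605, i.e. 5.8605%.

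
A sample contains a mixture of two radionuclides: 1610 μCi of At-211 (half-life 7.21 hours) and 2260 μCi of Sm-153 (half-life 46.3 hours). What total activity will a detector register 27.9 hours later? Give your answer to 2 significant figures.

1600 μCi

At-211: 1610 × (1/2)^(27.9/7.21) = 1610 × (1/2)^3.8696 ≈ 110.14 μCi.
Sm-153: 2260 × (1/2)^(27.9/46.3) = 2260 × (1/2)^0.60259 ≈ 1488.4 μCi.
Total = 110.14 + 1488.4 ≈ 1598.5 μCi.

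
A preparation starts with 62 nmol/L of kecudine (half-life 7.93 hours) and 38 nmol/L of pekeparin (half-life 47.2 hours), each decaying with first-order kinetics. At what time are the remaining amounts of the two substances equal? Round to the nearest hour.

Set 62·(1/2)^(t/7.93) = 38·(1/2)^(t/47.2).
Taking log₂: log₂(62/38) = t·(1/7.93 − 1/47.2).
log₂(1.6316) = 0.70627; 1/7.93 − 1/47.2 = 0.10492.
t = 0.70627 / 0.10492 ≈ 6.7317 hours.

7 hours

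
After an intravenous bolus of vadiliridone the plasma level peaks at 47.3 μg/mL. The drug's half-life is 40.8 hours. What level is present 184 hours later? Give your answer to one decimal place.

Number of half-lives: n = 184/40.8 ≈ 4.5098.
Remaining = 47.3 × (1/2)^4.5098 = 47.3 × 0.043895 ≈ 2.0762 μg/mL.

2.1 μg/mL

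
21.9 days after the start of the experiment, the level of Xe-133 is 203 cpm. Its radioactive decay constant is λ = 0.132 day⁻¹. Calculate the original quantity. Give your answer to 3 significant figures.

3660 cpm

t½ = ln 2 / λ = 0.69315 / 0.132 ≈ 5.2511 days.
Number of half-lives elapsed: n = 21.9/5.2511 ≈ 4.1705.
A₀ = A × 2^n = 203 × 2^4.1705 = 203 × 18.008 ≈ 3655.6 cpm.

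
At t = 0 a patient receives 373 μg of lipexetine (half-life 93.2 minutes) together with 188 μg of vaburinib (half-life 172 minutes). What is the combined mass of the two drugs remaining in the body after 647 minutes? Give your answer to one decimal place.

16.9 μg

lipexetine: 373 × (1/2)^(647/93.2) = 373 × (1/2)^6.9421 ≈ 3.0335 μg.
vaburinib: 188 × (1/2)^(647/172) = 188 × (1/2)^3.7616 ≈ 13.861 μg.
Total = 3.0335 + 13.861 ≈ 16.894 μg.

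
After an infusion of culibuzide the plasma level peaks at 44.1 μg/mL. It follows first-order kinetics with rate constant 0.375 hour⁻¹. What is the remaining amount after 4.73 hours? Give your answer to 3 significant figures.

t½ = ln 2 / λ = 0.69315 / 0.375 ≈ 1.8484 hours.
Number of half-lives: n = 4.73/1.8484 ≈ 2.559.
Remaining = 44.1 × (1/2)^2.559 = 44.1 × 0.1697 ≈ 7.4836 μg/mL.

7.48 μg/mL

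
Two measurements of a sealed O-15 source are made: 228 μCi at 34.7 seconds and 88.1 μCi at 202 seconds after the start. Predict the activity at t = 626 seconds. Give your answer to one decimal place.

7.9 μCi

Over Δt = 202 − 34.7 = 167.3 seconds, the level fell by a factor of 228/88.1 ≈ 2.588.
n = log₂(2.588) ≈ 1.3718 half-lives, so t½ = 167.3/1.3718 ≈ 121.95 seconds.
From t = 202 to t = 626: 88.1 × (1/2)^((626−202)/121.95) ≈ 7.9138 μCi.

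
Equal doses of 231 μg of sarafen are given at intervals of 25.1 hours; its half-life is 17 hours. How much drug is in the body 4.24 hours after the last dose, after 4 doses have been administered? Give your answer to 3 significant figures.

The 4 doses were given 79.54, 54.44, 29.34, 4.24 hours ago.
Total = 231·(1/2)^(79.54/17) + 231·(1/2)^(54.44/17) + 231·(1/2)^(29.34/17) + 231·(1/2)^(4.24/17)
      = 9.0187 + 25.096 + 69.834 + 194.33 ≈ 298.28 μg.

298 μg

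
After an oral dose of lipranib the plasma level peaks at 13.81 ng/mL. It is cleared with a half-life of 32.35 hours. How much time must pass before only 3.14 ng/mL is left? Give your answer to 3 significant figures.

69.1 hours

Fraction remaining = 3.14/13.81 ≈ 0.22737.
n = log₂(13.81/3.14) = ln(4.3981)/ln 2 ≈ 2.1369 half-lives.
t = n × t½ = 2.1369 × 32.35 ≈ 69.128 hours.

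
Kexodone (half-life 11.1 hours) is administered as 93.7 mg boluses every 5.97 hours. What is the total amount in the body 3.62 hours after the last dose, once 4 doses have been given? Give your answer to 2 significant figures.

The 4 doses were given 21.53, 15.56, 9.59, 3.62 hours ago.
Total = 93.7·(1/2)^(21.53/11.1) + 93.7·(1/2)^(15.56/11.1) + 93.7·(1/2)^(9.59/11.1) + 93.7·(1/2)^(3.62/11.1)
      = 24.426 + 35.461 + 51.483 + 74.742 ≈ 186.11 mg.

190 mg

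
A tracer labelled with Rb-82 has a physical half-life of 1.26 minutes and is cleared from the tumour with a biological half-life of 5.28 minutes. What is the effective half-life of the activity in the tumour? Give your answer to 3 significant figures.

1/t_eff = 1/t_phys + 1/t_biol = 1/1.26 + 1/5.28 = 0.98304 per minute.
t_eff = 1.26 × 5.28 / (1.26 + 5.28) ≈ 1.0172 minutes.

1.02 minutes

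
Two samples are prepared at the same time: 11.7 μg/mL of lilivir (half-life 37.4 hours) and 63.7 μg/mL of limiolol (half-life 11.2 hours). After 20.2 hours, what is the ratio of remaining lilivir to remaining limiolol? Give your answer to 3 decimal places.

0.441

lilivir: 11.7 × (1/2)^(20.2/37.4) = 11.7 × (1/2)^0.54011 ≈ 8.0463 μg/mL.
limiolol: 63.7 × (1/2)^(20.2/11.2) = 63.7 × (1/2)^1.8036 ≈ 18.248 μg/mL.
Ratio ≈ 8.0463 / 18.248 ≈ 0.44095.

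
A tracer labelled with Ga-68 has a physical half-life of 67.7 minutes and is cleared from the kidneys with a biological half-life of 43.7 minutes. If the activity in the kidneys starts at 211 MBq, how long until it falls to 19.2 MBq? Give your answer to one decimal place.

91.8 minutes

1/t_eff = 1/t_phys + 1/t_biol = 1/67.7 + 1/43.7 = 0.037654 per minute.
t_eff = 67.7 × 43.7 / (67.7 + 43.7) ≈ 26.557 minutes.
n = log₂(211/19.2) ≈ 3.4581; t = 3.4581 × 26.557 ≈ 91.837 minutes.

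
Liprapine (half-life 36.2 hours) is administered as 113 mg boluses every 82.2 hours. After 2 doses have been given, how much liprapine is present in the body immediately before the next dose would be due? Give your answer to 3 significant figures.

The 2 doses were given 164.4, 82.2 hours ago.
Total = 113·(1/2)^(164.4/36.2) + 113·(1/2)^(82.2/36.2)
      = 4.8525 + 23.417 ≈ 28.269 mg.

28.3 mg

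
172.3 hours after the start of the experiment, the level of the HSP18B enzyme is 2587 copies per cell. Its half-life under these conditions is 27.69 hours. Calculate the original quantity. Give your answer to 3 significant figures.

193000 copies per cell

Number of half-lives elapsed: n = 172.3/27.69 ≈ 6.2225.
A₀ = A × 2^n = 2587 × 2^6.2225 = 2587 × 74.67 ≈ 193170 copies per cell.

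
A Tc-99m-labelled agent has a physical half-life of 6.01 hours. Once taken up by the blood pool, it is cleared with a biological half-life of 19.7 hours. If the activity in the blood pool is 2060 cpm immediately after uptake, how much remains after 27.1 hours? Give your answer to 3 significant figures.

1/t_eff = 1/t_phys + 1/t_biol = 1/6.01 + 1/19.7 = 0.21715 per hour.
t_eff = 6.01 × 19.7 / (6.01 + 19.7) ≈ 4.6051 hours.
Remaining = 2060 × (1/2)^(27.1/4.6051) = 2060 × (1/2)^5.8848 ≈ 34.863 cpm.

34.9 cpm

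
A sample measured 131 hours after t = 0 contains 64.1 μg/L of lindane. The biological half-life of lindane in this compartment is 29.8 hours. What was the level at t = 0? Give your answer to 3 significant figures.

Number of half-lives elapsed: n = 131/29.8 ≈ 4.396.
A₀ = A × 2^n = 64.1 × 2^4.396 = 64.1 × 21.053 ≈ 1349.5 μg/L.

1350 μg/L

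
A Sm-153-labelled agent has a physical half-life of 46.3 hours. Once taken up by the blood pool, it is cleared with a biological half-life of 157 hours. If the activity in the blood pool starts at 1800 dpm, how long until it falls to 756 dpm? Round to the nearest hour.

45 hours

1/t_eff = 1/t_phys + 1/t_biol = 1/46.3 + 1/157 = 0.027968 per hour.
t_eff = 46.3 × 157 / (46.3 + 157) ≈ 35.756 hours.
n = log₂(1800/756) ≈ 1.2515; t = 1.2515 × 35.756 ≈ 44.749 hours.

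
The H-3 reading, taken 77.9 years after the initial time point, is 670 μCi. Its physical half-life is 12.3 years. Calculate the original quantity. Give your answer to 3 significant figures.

54000 μCi

Number of half-lives elapsed: n = 77.9/12.3 ≈ 6.3333.
A₀ = A × 2^n = 670 × 2^6.3333 = 670 × 80.635 ≈ 54025 μCi.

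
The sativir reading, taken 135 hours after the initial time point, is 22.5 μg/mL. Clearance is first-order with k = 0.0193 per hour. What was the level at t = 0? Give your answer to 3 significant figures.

305 μg/mL

t½ = ln 2 / k = 0.69315 / 0.0193 ≈ 35.914 hours.
Number of half-lives elapsed: n = 135/35.914 ≈ 3.7589.
A₀ = A × 2^n = 22.5 × 2^3.7589 = 22.5 × 13.538 ≈ 304.6 μg/mL.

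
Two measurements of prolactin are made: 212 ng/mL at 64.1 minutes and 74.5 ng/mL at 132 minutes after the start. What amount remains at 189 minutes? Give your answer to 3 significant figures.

Over Δt = 132 − 64.1 = 67.9 minutes, the level fell by a factor of 212/74.5 ≈ 2.8456.
n = log₂(2.8456) ≈ 1.5088 half-lives, so t½ = 67.9/1.5088 ≈ 45.004 minutes.
From t = 132 to t = 189: 74.5 × (1/2)^((189−132)/45.004) ≈ 30.966 ng/mL.

31.0 ng/mL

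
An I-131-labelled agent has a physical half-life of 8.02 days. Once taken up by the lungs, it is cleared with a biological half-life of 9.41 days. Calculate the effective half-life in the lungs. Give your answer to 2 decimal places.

4.33 days

1/t_eff = 1/t_phys + 1/t_biol = 1/8.02 + 1/9.41 = 0.23096 per day.
t_eff = 8.02 × 9.41 / (8.02 + 9.41) ≈ 4.3298 days.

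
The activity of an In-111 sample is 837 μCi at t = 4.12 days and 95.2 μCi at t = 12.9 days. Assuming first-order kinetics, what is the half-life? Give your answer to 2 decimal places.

2.80 days

Over Δt = 12.9 − 4.12 = 8.78 days, the level fell by a factor of 837/95.2 ≈ 8.792.
n = log₂(8.792) ≈ 3.1362 half-lives, so t½ = 8.78/3.1362 ≈ 2.7996 days.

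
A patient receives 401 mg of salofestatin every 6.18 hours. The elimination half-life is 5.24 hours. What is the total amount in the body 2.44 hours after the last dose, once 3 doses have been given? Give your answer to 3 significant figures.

475 mg

The 3 doses were given 14.8, 8.62, 2.44 hours ago.
Total = 401·(1/2)^(14.8/5.24) + 401·(1/2)^(8.62/5.24) + 401·(1/2)^(2.44/5.24)
      = 56.612 + 128.21 + 290.38 ≈ 475.21 mg.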